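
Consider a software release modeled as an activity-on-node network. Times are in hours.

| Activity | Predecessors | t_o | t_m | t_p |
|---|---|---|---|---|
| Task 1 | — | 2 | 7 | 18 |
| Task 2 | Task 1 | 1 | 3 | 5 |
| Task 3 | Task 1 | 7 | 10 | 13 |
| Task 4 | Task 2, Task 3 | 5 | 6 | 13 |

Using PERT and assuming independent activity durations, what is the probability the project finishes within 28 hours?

0.830

te_Task 1 = (2 + 4·7 + 18)/6 = 48/6 = 8; σ²_Task 1 = ((18−2)/6)² = 7.111
te_Task 2 = (1 + 4·3 + 5)/6 = 18/6 = 3; σ²_Task 2 = ((5−1)/6)² = 0.444
te_Task 3 = (7 + 4·10 + 13)/6 = 60/6 = 10; σ²_Task 3 = ((13−7)/6)² = 1.000
te_Task 4 = (5 + 4·6 + 13)/6 = 42/6 = 7; σ²_Task 4 = ((13−5)/6)² = 1.778

Forward pass:
ES_Task 1 = 0; EF_Task 1 = 8
ES_Task 2 = 8; EF_Task 2 = 8+3 = 11
ES_Task 3 = 8; EF_Task 3 = 8+10 = 18
ES_Task 4 = max(EF_Task 2=11, EF_Task 3=18) = 18; EF_Task 4 = 18+7 = 25
Expected project duration μ = 25 hours. Critical path: Task 1 → Task 3 → Task 4.

Variance along critical path = 7.111 + 1.000 + 1.778 = 9.889; σ = √9.889 = 3.145 hours.
Z = (28 − 25) / 3.145 = 0.954
P(T ≤ 28) = Φ(0.954) ≈ 0.830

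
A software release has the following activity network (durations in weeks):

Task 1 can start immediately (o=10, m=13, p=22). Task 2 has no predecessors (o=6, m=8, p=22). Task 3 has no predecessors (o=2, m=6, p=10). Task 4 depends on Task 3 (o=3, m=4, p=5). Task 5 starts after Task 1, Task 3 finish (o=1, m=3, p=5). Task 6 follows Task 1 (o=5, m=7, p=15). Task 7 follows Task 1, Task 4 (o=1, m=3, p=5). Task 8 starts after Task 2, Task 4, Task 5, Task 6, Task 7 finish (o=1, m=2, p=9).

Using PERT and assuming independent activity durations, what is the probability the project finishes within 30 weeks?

te_Task 1 = (10 + 4·13 + 22)/6 = 84/6 = 14; σ²_Task 1 = ((22−10)/6)² = 4.000
te_Task 2 = (6 + 4·8 + 22)/6 = 60/6 = 10; σ²_Task 2 = ((22−6)/6)² = 7.111
te_Task 3 = (2 + 4·6 + 10)/6 = 36/6 = 6; σ²_Task 3 = ((10−2)/6)² = 1.778
te_Task 4 = (3 + 4·4 + 5)/6 = 24/6 = 4; σ²_Task 4 = ((5−3)/6)² = 0.111
te_Task 5 = (1 + 4·3 + 5)/6 = 18/6 = 3; σ²_Task 5 = ((5−1)/6)² = 0.444
te_Task 6 = (5 + 4·7 + 15)/6 = 48/6 = 8; σ²_Task 6 = ((15−5)/6)² = 2.778
te_Task 7 = (1 + 4·3 + 5)/6 = 18/6 = 3; σ²_Task 7 = ((5−1)/6)² = 0.444
te_Task 8 = (1 + 4·2 + 9)/6 = 18/6 = 3; σ²_Task 8 = ((9−1)/6)² = 1.778

Forward pass:
ES_Task 1 = 0; EF_Task 1 = 14
ES_Task 2 = 0; EF_Task 2 = 10
ES_Task 3 = 0; EF_Task 3 = 6
ES_Task 4 = 6; EF_Task 4 = 6+4 = 10
ES_Task 5 = max(EF_Task 1=14, EF_Task 3=6) = 14; EF_Task 5 = 14+3 = 17
ES_Task 6 = 14; EF_Task 6 = 14+8 = 22
ES_Task 7 = max(EF_Task 1=14, EF_Task 4=10) = 14; EF_Task 7 = 14+3 = 17
ES_Task 8 = max(EF_Task 2=10, EF_Task 4=10, EF_Task 5=17, EF_Task 6=22, EF_Task 7=17) = 22; EF_Task 8 = 22+3 = 25
Expected project duration μ = 25 weeks. Critical path: Task 1 → Task 6 → Task 8.

Variance along critical path = 4.000 + 2.778 + 1.778 = 8.556; σ = √8.556 = 2.925 weeks.
Z = (30 − 25) / 2.925 = 1.709
P(T ≤ 30) = Φ(1.709) ≈ 0.956

0.956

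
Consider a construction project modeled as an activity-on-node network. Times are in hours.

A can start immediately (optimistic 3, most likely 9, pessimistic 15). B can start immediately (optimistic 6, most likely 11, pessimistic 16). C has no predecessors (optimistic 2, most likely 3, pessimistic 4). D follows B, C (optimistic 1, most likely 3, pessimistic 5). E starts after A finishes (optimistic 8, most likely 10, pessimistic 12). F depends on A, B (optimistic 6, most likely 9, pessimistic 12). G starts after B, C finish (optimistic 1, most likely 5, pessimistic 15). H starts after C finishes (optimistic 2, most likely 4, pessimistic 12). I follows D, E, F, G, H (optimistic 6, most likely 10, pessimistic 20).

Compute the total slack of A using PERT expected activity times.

1 hours

te_A = (3 + 4·9 + 15)/6 = 54/6 = 9
te_B = (6 + 4·11 + 16)/6 = 66/6 = 11
te_C = (2 + 4·3 + 4)/6 = 18/6 = 3
te_D = (1 + 4·3 + 5)/6 = 18/6 = 3
te_E = (8 + 4·10 + 12)/6 = 60/6 = 10
te_F = (6 + 4·9 + 12)/6 = 54/6 = 9
te_G = (1 + 4·5 + 15)/6 = 36/6 = 6
te_H = (2 + 4·4 + 12)/6 = 30/6 = 5
te_I = (6 + 4·10 + 20)/6 = 66/6 = 11

Forward pass:
ES_A = 0; EF_A = 9
ES_B = 0; EF_B = 11
ES_C = 0; EF_C = 3
ES_D = max(EF_B=11, EF_C=3) = 11; EF_D = 11+3 = 14
ES_E = 9; EF_E = 9+10 = 19
ES_F = max(EF_A=9, EF_B=11) = 11; EF_F = 11+9 = 20
ES_G = max(EF_B=11, EF_C=3) = 11; EF_G = 11+6 = 17
ES_H = 3; EF_H = 3+5 = 8
ES_I = max(EF_D=14, EF_E=19, EF_F=20, EF_G=17, EF_H=8) = 20; EF_I = 20+11 = 31
Expected project duration μ = 31 hours. Critical path: B → F → I.

Backward pass:
LF_I = 31; LS_I = 31−11 = 20
LF_H = LS_I = 20; LS_H = 20−5 = 15
LF_G = LS_I = 20; LS_G = 20−6 = 14
LF_F = LS_I = 20; LS_F = 20−9 = 11
LF_E = LS_I = 20; LS_E = 20−10 = 10
LF_D = LS_I = 20; LS_D = 20−3 = 17
LF_C = min(LS_D=17, LS_G=14, LS_H=15) = 14; LS_C = 14−3 = 11
LF_B = min(LS_D=17, LS_F=11, LS_G=14) = 11; LS_B = 11−11 = 0
LF_A = min(LS_E=10, LS_F=11) = 10; LS_A = 10−9 = 1
Slack_A = LS_A − ES_A = 1 − 0 = 1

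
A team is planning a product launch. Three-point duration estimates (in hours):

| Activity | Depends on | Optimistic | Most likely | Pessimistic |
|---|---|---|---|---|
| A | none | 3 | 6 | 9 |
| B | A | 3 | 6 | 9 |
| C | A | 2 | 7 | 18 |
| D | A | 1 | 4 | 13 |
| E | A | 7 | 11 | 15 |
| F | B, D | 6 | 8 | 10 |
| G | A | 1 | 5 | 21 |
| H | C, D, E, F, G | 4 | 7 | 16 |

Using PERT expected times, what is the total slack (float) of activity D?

1 hours

te_A = (3 + 4·6 + 9)/6 = 36/6 = 6
te_B = (3 + 4·6 + 9)/6 = 36/6 = 6
te_C = (2 + 4·7 + 18)/6 = 48/6 = 8
te_D = (1 + 4·4 + 13)/6 = 30/6 = 5
te_E = (7 + 4·11 + 15)/6 = 66/6 = 11
te_F = (6 + 4·8 + 10)/6 = 48/6 = 8
te_G = (1 + 4·5 + 21)/6 = 42/6 = 7
te_H = (4 + 4·7 + 16)/6 = 48/6 = 8

Forward pass:
ES_A = 0; EF_A = 6
ES_B = 6; EF_B = 6+6 = 12
ES_C = 6; EF_C = 6+8 = 14
ES_D = 6; EF_D = 6+5 = 11
ES_E = 6; EF_E = 6+11 = 17
ES_F = max(EF_B=12, EF_D=11) = 12; EF_F = 12+8 = 20
ES_G = 6; EF_G = 6+7 = 13
ES_H = max(EF_C=14, EF_D=11, EF_E=17, EF_F=20, EF_G=13) = 20; EF_H = 20+8 = 28
Expected project duration μ = 28 hours. Critical path: A → B → F → H.

Backward pass:
LF_H = 28; LS_H = 28−8 = 20
LF_G = LS_H = 20; LS_G = 20−7 = 13
LF_F = LS_H = 20; LS_F = 20−8 = 12
LF_E = LS_H = 20; LS_E = 20−11 = 9
LF_D = min(LS_F=12, LS_H=20) = 12; LS_D = 12−5 = 7
LF_C = LS_H = 20; LS_C = 20−8 = 12
LF_B = LS_F = 12; LS_B = 12−6 = 6
LF_A = min(LS_B=6, LS_C=12, LS_D=7, LS_E=9, LS_G=13) = 6; LS_A = 6−6 = 0
Slack_D = LS_D − ES_D = 7 − 6 = 1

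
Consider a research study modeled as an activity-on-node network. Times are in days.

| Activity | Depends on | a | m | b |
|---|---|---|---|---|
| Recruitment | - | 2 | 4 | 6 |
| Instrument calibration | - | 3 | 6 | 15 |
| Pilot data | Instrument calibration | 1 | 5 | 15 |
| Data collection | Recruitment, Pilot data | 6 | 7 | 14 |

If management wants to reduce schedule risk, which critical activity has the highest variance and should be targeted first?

Pilot data

te_Recruitment = (2 + 4·4 + 6)/6 = 24/6 = 4; σ²_Recruitment = ((6−2)/6)² = 0.444
te_Instrument calibration = (3 + 4·6 + 15)/6 = 42/6 = 7; σ²_Instrument calibration = ((15−3)/6)² = 4.000
te_Pilot data = (1 + 4·5 + 15)/6 = 36/6 = 6; σ²_Pilot data = ((15−1)/6)² = 5.444
te_Data collection = (6 + 4·7 + 14)/6 = 48/6 = 8; σ²_Data collection = ((14−6)/6)² = 1.778

Forward pass:
ES_Recruitment = 0; EF_Recruitment = 4
ES_Instrument calibration = 0; EF_Instrument calibration = 7
ES_Pilot data = 7; EF_Pilot data = 7+6 = 13
ES_Data collection = max(EF_Recruitment=4, EF_Pilot data=13) = 13; EF_Data collection = 13+8 = 21
Expected project duration μ = 21 days. Critical path: Instrument calibration → Pilot data → Data collection.

Variances on critical path: σ²_Instrument calibration=4.000, σ²_Pilot data=5.444, σ²_Data collection=1.778.
Largest is σ²_Pilot data = 5.444.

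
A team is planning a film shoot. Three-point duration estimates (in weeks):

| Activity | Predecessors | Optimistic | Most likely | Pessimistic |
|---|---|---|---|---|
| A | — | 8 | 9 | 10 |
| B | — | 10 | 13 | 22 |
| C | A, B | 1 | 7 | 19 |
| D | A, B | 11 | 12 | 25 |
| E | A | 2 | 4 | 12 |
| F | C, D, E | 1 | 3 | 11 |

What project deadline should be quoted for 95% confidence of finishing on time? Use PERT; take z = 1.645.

te_A = (8 + 4·9 + 10)/6 = 54/6 = 9; σ²_A = ((10−8)/6)² = 0.111
te_B = (10 + 4·13 + 22)/6 = 84/6 = 14; σ²_B = ((22−10)/6)² = 4.000
te_C = (1 + 4·7 + 19)/6 = 48/6 = 8; σ²_C = ((19−1)/6)² = 9.000
te_D = (11 + 4·12 + 25)/6 = 84/6 = 14; σ²_D = ((25−11)/6)² = 5.444
te_E = (2 + 4·4 + 12)/6 = 30/6 = 5; σ²_E = ((12−2)/6)² = 2.778
te_F = (1 + 4·3 + 11)/6 = 24/6 = 4; σ²_F = ((11−1)/6)² = 2.778

Forward pass:
ES_A = 0; EF_A = 9
ES_B = 0; EF_B = 14
ES_C = max(EF_A=9, EF_B=14) = 14; EF_C = 14+8 = 22
ES_D = max(EF_A=9, EF_B=14) = 14; EF_D = 14+14 = 28
ES_E = 9; EF_E = 9+5 = 14
ES_F = max(EF_C=22, EF_D=28, EF_E=14) = 28; EF_F = 28+4 = 32
Expected project duration μ = 32 weeks. Critical path: B → D → F.

Variance along critical path = 4.000 + 5.444 + 2.778 = 12.222; σ = 3.496 weeks.
D = μ + z·σ = 32 + 1.645·3.496 = 37.8 weeks

37.8 weeks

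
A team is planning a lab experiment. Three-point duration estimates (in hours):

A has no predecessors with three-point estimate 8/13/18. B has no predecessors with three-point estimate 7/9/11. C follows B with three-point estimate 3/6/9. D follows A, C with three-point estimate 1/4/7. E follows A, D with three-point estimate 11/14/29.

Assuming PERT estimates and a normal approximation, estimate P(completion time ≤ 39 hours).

0.881

te_A = (8 + 4·13 + 18)/6 = 78/6 = 13; σ²_A = ((18−8)/6)² = 2.778
te_B = (7 + 4·9 + 11)/6 = 54/6 = 9; σ²_B = ((11−7)/6)² = 0.444
te_C = (3 + 4·6 + 9)/6 = 36/6 = 6; σ²_C = ((9−3)/6)² = 1.000
te_D = (1 + 4·4 + 7)/6 = 24/6 = 4; σ²_D = ((7−1)/6)² = 1.000
te_E = (11 + 4·14 + 29)/6 = 96/6 = 16; σ²_E = ((29−11)/6)² = 9.000

Forward pass:
ES_A = 0; EF_A = 13
ES_B = 0; EF_B = 9
ES_C = 9; EF_C = 9+6 = 15
ES_D = max(EF_A=13, EF_C=15) = 15; EF_D = 15+4 = 19
ES_E = max(EF_A=13, EF_D=19) = 19; EF_E = 19+16 = 35
Expected project duration μ = 35 hours. Critical path: B → C → D → E.

Variance along critical path = 0.444 + 1.000 + 1.000 + 9.000 = 11.444; σ = √11.444 = 3.383 hours.
Z = (39 − 35) / 3.383 = 1.182
P(T ≤ 39) = Φ(1.182) ≈ 0.881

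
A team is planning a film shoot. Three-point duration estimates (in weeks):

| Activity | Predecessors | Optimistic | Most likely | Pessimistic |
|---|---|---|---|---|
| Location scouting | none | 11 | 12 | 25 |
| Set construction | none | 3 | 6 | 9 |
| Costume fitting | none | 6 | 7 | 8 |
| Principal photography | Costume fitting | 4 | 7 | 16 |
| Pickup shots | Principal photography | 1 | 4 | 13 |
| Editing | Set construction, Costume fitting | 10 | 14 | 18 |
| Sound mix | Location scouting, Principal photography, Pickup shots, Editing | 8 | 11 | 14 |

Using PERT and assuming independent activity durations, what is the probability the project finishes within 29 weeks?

0.039

te_Location scouting = (11 + 4·12 + 25)/6 = 84/6 = 14; σ²_Location scouting = ((25−11)/6)² = 5.444
te_Set construction = (3 + 4·6 + 9)/6 = 36/6 = 6; σ²_Set construction = ((9−3)/6)² = 1.000
te_Costume fitting = (6 + 4·7 + 8)/6 = 42/6 = 7; σ²_Costume fitting = ((8−6)/6)² = 0.111
te_Principal photography = (4 + 4·7 + 16)/6 = 48/6 = 8; σ²_Principal photography = ((16−4)/6)² = 4.000
te_Pickup shots = (1 + 4·4 + 13)/6 = 30/6 = 5; σ²_Pickup shots = ((13−1)/6)² = 4.000
te_Editing = (10 + 4·14 + 18)/6 = 84/6 = 14; σ²_Editing = ((18−10)/6)² = 1.778
te_Sound mix = (8 + 4·11 + 14)/6 = 66/6 = 11; σ²_Sound mix = ((14−8)/6)² = 1.000

Forward pass:
ES_Location scouting = 0; EF_Location scouting = 14
ES_Set construction = 0; EF_Set construction = 6
ES_Costume fitting = 0; EF_Costume fitting = 7
ES_Principal photography = 7; EF_Principal photography = 7+8 = 15
ES_Pickup shots = 15; EF_Pickup shots = 15+5 = 20
ES_Editing = max(EF_Set construction=6, EF_Costume fitting=7) = 7; EF_Editing = 7+14 = 21
ES_Sound mix = max(EF_Location scouting=14, EF_Principal photography=15, EF_Pickup shots=20, EF_Editing=21) = 21; EF_Sound mix = 21+11 = 32
Expected project duration μ = 32 weeks. Critical path: Costume fitting → Editing → Sound mix.

Variance along critical path = 0.111 + 1.778 + 1.000 = 2.889; σ = √2.889 = 1.700 weeks.
Z = (29 − 32) / 1.700 = -1.765
P(T ≤ 29) = Φ(-1.765) ≈ 0.039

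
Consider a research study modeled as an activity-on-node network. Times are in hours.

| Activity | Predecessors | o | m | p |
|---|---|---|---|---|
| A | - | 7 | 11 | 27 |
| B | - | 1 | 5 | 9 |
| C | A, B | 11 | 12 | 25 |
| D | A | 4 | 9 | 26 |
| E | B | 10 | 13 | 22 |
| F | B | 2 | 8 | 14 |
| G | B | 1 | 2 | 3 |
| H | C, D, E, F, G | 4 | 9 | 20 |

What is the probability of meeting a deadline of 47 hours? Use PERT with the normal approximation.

0.980

te_A = (7 + 4·11 + 27)/6 = 78/6 = 13; σ²_A = ((27−7)/6)² = 11.111
te_B = (1 + 4·5 + 9)/6 = 30/6 = 5; σ²_B = ((9−1)/6)² = 1.778
te_C = (11 + 4·12 + 25)/6 = 84/6 = 14; σ²_C = ((25−11)/6)² = 5.444
te_D = (4 + 4·9 + 26)/6 = 66/6 = 11; σ²_D = ((26−4)/6)² = 13.444
te_E = (10 + 4·13 + 22)/6 = 84/6 = 14; σ²_E = ((22−10)/6)² = 4.000
te_F = (2 + 4·8 + 14)/6 = 48/6 = 8; σ²_F = ((14−2)/6)² = 4.000
te_G = (1 + 4·2 + 3)/6 = 12/6 = 2; σ²_G = ((3−1)/6)² = 0.111
te_H = (4 + 4·9 + 20)/6 = 60/6 = 10; σ²_H = ((20−4)/6)² = 7.111

Forward pass:
ES_A = 0; EF_A = 13
ES_B = 0; EF_B = 5
ES_C = max(EF_A=13, EF_B=5) = 13; EF_C = 13+14 = 27
ES_D = 13; EF_D = 13+11 = 24
ES_E = 5; EF_E = 5+14 = 19
ES_F = 5; EF_F = 5+8 = 13
ES_G = 5; EF_G = 5+2 = 7
ES_H = max(EF_C=27, EF_D=24, EF_E=19, EF_F=13, EF_G=7) = 27; EF_H = 27+10 = 37
Expected project duration μ = 37 hours. Critical path: A → C → H.

Variance along critical path = 11.111 + 5.444 + 7.111 = 23.667; σ = √23.667 = 4.865 hours.
Z = (47 − 37) / 4.865 = 2.056
P(T ≤ 47) = Φ(2.056) ≈ 0.980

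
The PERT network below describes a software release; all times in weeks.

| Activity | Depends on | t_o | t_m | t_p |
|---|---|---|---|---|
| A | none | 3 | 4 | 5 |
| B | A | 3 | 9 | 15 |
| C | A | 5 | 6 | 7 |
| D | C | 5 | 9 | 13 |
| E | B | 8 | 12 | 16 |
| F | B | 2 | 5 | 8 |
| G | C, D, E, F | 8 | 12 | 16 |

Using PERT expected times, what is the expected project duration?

te_A = (3 + 4·4 + 5)/6 = 24/6 = 4
te_B = (3 + 4·9 + 15)/6 = 54/6 = 9
te_C = (5 + 4·6 + 7)/6 = 36/6 = 6
te_D = (5 + 4·9 + 13)/6 = 54/6 = 9
te_E = (8 + 4·12 + 16)/6 = 72/6 = 12
te_F = (2 + 4·5 + 8)/6 = 30/6 = 5
te_G = (8 + 4·12 + 16)/6 = 72/6 = 12

Forward pass:
ES_A = 0; EF_A = 4
ES_B = 4; EF_B = 4+9 = 13
ES_C = 4; EF_C = 4+6 = 10
ES_D = 10; EF_D = 10+9 = 19
ES_E = 13; EF_E = 13+12 = 25
ES_F = 13; EF_F = 13+5 = 18
ES_G = max(EF_C=10, EF_D=19, EF_E=25, EF_F=18) = 25; EF_G = 25+12 = 37
Expected project duration μ = 37 weeks. Critical path: A → B → E → G.

37 weeks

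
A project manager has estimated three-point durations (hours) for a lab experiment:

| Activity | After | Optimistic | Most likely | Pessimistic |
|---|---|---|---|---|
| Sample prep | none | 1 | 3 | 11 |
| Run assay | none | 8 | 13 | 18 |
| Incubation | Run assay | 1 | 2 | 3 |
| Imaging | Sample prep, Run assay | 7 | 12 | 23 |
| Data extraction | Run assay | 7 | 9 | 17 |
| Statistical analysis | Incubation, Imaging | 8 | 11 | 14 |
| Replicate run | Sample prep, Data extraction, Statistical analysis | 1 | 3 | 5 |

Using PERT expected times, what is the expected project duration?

40 hours

te_Sample prep = (1 + 4·3 + 11)/6 = 24/6 = 4
te_Run assay = (8 + 4·13 + 18)/6 = 78/6 = 13
te_Incubation = (1 + 4·2 + 3)/6 = 12/6 = 2
te_Imaging = (7 + 4·12 + 23)/6 = 78/6 = 13
te_Data extraction = (7 + 4·9 + 17)/6 = 60/6 = 10
te_Statistical analysis = (8 + 4·11 + 14)/6 = 66/6 = 11
te_Replicate run = (1 + 4·3 + 5)/6 = 18/6 = 3

Forward pass:
ES_Sample prep = 0; EF_Sample prep = 4
ES_Run assay = 0; EF_Run assay = 13
ES_Incubation = 13; EF_Incubation = 13+2 = 15
ES_Imaging = max(EF_Sample prep=4, EF_Run assay=13) = 13; EF_Imaging = 13+13 = 26
ES_Data extraction = 13; EF_Data extraction = 13+10 = 23
ES_Statistical analysis = max(EF_Incubation=15, EF_Imaging=26) = 26; EF_Statistical analysis = 26+11 = 37
ES_Replicate run = max(EF_Sample prep=4, EF_Data extraction=23, EF_Statistical analysis=37) = 37; EF_Replicate run = 37+3 = 40
Expected project duration μ = 40 hours. Critical path: Run assay → Imaging → Statistical analysis → Replicate run.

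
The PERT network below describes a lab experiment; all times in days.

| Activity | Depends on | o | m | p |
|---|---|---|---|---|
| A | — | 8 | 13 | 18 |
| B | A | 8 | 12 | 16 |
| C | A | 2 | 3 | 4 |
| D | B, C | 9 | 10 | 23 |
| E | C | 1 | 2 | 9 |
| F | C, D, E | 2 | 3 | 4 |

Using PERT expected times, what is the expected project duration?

te_A = (8 + 4·13 + 18)/6 = 78/6 = 13
te_B = (8 + 4·12 + 16)/6 = 72/6 = 12
te_C = (2 + 4·3 + 4)/6 = 18/6 = 3
te_D = (9 + 4·10 + 23)/6 = 72/6 = 12
te_E = (1 + 4·2 + 9)/6 = 18/6 = 3
te_F = (2 + 4·3 + 4)/6 = 18/6 = 3

Forward pass:
ES_A = 0; EF_A = 13
ES_B = 13; EF_B = 13+12 = 25
ES_C = 13; EF_C = 13+3 = 16
ES_D = max(EF_B=25, EF_C=16) = 25; EF_D = 25+12 = 37
ES_E = 16; EF_E = 16+3 = 19
ES_F = max(EF_C=16, EF_D=37, EF_E=19) = 37; EF_F = 37+3 = 40
Expected project duration μ = 40 days. Critical path: A → B → D → F.

40 days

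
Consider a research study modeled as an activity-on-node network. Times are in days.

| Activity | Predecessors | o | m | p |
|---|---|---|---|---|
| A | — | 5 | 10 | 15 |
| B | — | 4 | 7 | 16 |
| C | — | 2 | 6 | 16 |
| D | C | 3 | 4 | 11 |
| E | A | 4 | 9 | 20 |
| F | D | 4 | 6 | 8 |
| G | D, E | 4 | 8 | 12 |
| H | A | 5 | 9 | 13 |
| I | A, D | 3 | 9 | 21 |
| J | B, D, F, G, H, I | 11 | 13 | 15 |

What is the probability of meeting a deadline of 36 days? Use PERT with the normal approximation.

0.075

te_A = (5 + 4·10 + 15)/6 = 60/6 = 10; σ²_A = ((15−5)/6)² = 2.778
te_B = (4 + 4·7 + 16)/6 = 48/6 = 8; σ²_B = ((16−4)/6)² = 4.000
te_C = (2 + 4·6 + 16)/6 = 42/6 = 7; σ²_C = ((16−2)/6)² = 5.444
te_D = (3 + 4·4 + 11)/6 = 30/6 = 5; σ²_D = ((11−3)/6)² = 1.778
te_E = (4 + 4·9 + 20)/6 = 60/6 = 10; σ²_E = ((20−4)/6)² = 7.111
te_F = (4 + 4·6 + 8)/6 = 36/6 = 6; σ²_F = ((8−4)/6)² = 0.444
te_G = (4 + 4·8 + 12)/6 = 48/6 = 8; σ²_G = ((12−4)/6)² = 1.778
te_H = (5 + 4·9 + 13)/6 = 54/6 = 9; σ²_H = ((13−5)/6)² = 1.778
te_I = (3 + 4·9 + 21)/6 = 60/6 = 10; σ²_I = ((21−3)/6)² = 9.000
te_J = (11 + 4·13 + 15)/6 = 78/6 = 13; σ²_J = ((15−11)/6)² = 0.444

Forward pass:
ES_A = 0; EF_A = 10
ES_B = 0; EF_B = 8
ES_C = 0; EF_C = 7
ES_D = 7; EF_D = 7+5 = 12
ES_E = 10; EF_E = 10+10 = 20
ES_F = 12; EF_F = 12+6 = 18
ES_G = max(EF_D=12, EF_E=20) = 20; EF_G = 20+8 = 28
ES_H = 10; EF_H = 10+9 = 19
ES_I = max(EF_A=10, EF_D=12) = 12; EF_I = 12+10 = 22
ES_J = max(EF_B=8, EF_D=12, EF_F=18, EF_G=28, EF_H=19, EF_I=22) = 28; EF_J = 28+13 = 41
Expected project duration μ = 41 days. Critical path: A → E → G → J.

Variance along critical path = 2.778 + 7.111 + 1.778 + 0.444 = 12.111; σ = √12.111 = 3.480 days.
Z = (36 − 41) / 3.480 = -1.437
P(T ≤ 36) = Φ(-1.437) ≈ 0.075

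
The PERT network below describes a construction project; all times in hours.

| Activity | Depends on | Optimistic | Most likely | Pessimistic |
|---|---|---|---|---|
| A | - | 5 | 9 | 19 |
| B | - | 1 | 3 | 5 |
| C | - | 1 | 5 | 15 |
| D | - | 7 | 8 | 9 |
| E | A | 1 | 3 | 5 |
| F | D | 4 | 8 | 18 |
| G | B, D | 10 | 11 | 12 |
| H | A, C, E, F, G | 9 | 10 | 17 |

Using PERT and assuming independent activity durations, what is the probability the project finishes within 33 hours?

0.983

te_A = (5 + 4·9 + 19)/6 = 60/6 = 10; σ²_A = ((19−5)/6)² = 5.444
te_B = (1 + 4·3 + 5)/6 = 18/6 = 3; σ²_B = ((5−1)/6)² = 0.444
te_C = (1 + 4·5 + 15)/6 = 36/6 = 6; σ²_C = ((15−1)/6)² = 5.444
te_D = (7 + 4·8 + 9)/6 = 48/6 = 8; σ²_D = ((9−7)/6)² = 0.111
te_E = (1 + 4·3 + 5)/6 = 18/6 = 3; σ²_E = ((5−1)/6)² = 0.444
te_F = (4 + 4·8 + 18)/6 = 54/6 = 9; σ²_F = ((18−4)/6)² = 5.444
te_G = (10 + 4·11 + 12)/6 = 66/6 = 11; σ²_G = ((12−10)/6)² = 0.111
te_H = (9 + 4·10 + 17)/6 = 66/6 = 11; σ²_H = ((17−9)/6)² = 1.778

Forward pass:
ES_A = 0; EF_A = 10
ES_B = 0; EF_B = 3
ES_C = 0; EF_C = 6
ES_D = 0; EF_D = 8
ES_E = 10; EF_E = 10+3 = 13
ES_F = 8; EF_F = 8+9 = 17
ES_G = max(EF_B=3, EF_D=8) = 8; EF_G = 8+11 = 19
ES_H = max(EF_A=10, EF_C=6, EF_E=13, EF_F=17, EF_G=19) = 19; EF_H = 19+11 = 30
Expected project duration μ = 30 hours. Critical path: D → G → H.

Variance along critical path = 0.111 + 0.111 + 1.778 = 2.000; σ = √2.000 = 1.414 hours.
Z = (33 − 30) / 1.414 = 2.121
P(T ≤ 33) = Φ(2.121) ≈ 0.983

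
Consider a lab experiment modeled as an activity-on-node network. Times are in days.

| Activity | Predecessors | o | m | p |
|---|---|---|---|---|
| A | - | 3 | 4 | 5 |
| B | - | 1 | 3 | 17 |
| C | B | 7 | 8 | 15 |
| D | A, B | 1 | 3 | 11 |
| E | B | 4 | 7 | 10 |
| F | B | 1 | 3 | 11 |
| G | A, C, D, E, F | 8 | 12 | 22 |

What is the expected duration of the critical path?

27 days

te_A = (3 + 4·4 + 5)/6 = 24/6 = 4
te_B = (1 + 4·3 + 17)/6 = 30/6 = 5
te_C = (7 + 4·8 + 15)/6 = 54/6 = 9
te_D = (1 + 4·3 + 11)/6 = 24/6 = 4
te_E = (4 + 4·7 + 10)/6 = 42/6 = 7
te_F = (1 + 4·3 + 11)/6 = 24/6 = 4
te_G = (8 + 4·12 + 22)/6 = 78/6 = 13

Forward pass:
ES_A = 0; EF_A = 4
ES_B = 0; EF_B = 5
ES_C = 5; EF_C = 5+9 = 14
ES_D = max(EF_A=4, EF_B=5) = 5; EF_D = 5+4 = 9
ES_E = 5; EF_E = 5+7 = 12
ES_F = 5; EF_F = 5+4 = 9
ES_G = max(EF_A=4, EF_C=14, EF_D=9, EF_E=12, EF_F=9) = 14; EF_G = 14+13 = 27
Expected project duration μ = 27 days. Critical path: B → C → G.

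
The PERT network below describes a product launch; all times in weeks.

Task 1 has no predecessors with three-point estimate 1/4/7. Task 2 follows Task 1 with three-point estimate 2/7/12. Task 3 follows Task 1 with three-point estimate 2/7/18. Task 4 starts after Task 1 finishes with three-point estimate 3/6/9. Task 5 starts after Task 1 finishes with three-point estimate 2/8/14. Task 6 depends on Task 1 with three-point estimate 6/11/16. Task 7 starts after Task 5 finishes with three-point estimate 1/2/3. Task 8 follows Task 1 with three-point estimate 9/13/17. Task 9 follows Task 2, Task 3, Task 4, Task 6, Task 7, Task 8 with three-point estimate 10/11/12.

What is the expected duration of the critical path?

te_Task 1 = (1 + 4·4 + 7)/6 = 24/6 = 4
te_Task 2 = (2 + 4·7 + 12)/6 = 42/6 = 7
te_Task 3 = (2 + 4·7 + 18)/6 = 48/6 = 8
te_Task 4 = (3 + 4·6 + 9)/6 = 36/6 = 6
te_Task 5 = (2 + 4·8 + 14)/6 = 48/6 = 8
te_Task 6 = (6 + 4·11 + 16)/6 = 66/6 = 11
te_Task 7 = (1 + 4·2 + 3)/6 = 12/6 = 2
te_Task 8 = (9 + 4·13 + 17)/6 = 78/6 = 13
te_Task 9 = (10 + 4·11 + 12)/6 = 66/6 = 11

Forward pass:
ES_Task 1 = 0; EF_Task 1 = 4
ES_Task 2 = 4; EF_Task 2 = 4+7 = 11
ES_Task 3 = 4; EF_Task 3 = 4+8 = 12
ES_Task 4 = 4; EF_Task 4 = 4+6 = 10
ES_Task 5 = 4; EF_Task 5 = 4+8 = 12
ES_Task 6 = 4; EF_Task 6 = 4+11 = 15
ES_Task 7 = 12; EF_Task 7 = 12+2 = 14
ES_Task 8 = 4; EF_Task 8 = 4+13 = 17
ES_Task 9 = max(EF_Task 2=11, EF_Task 3=12, EF_Task 4=10, EF_Task 6=15, EF_Task 7=14, EF_Task 8=17) = 17; EF_Task 9 = 17+11 = 28
Expected project duration μ = 28 weeks. Critical path: Task 1 → Task 8 → Task 9.

28 weeks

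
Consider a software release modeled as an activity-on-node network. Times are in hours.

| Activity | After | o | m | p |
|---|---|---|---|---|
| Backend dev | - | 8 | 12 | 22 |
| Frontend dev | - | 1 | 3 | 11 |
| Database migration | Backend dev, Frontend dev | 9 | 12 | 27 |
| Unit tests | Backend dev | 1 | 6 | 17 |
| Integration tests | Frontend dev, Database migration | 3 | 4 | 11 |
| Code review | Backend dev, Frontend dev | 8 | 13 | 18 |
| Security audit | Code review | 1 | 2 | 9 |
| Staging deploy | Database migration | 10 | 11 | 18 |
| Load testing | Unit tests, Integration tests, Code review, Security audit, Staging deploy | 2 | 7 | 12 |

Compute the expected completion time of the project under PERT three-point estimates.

te_Backend dev = (8 + 4·12 + 22)/6 = 78/6 = 13
te_Frontend dev = (1 + 4·3 + 11)/6 = 24/6 = 4
te_Database migration = (9 + 4·12 + 27)/6 = 84/6 = 14
te_Unit tests = (1 + 4·6 + 17)/6 = 42/6 = 7
te_Integration tests = (3 + 4·4 + 11)/6 = 30/6 = 5
te_Code review = (8 + 4·13 + 18)/6 = 78/6 = 13
te_Security audit = (1 + 4·2 + 9)/6 = 18/6 = 3
te_Staging deploy = (10 + 4·11 + 18)/6 = 72/6 = 12
te_Load testing = (2 + 4·7 + 12)/6 = 42/6 = 7

Forward pass:
ES_Backend dev = 0; EF_Backend dev = 13
ES_Frontend dev = 0; EF_Frontend dev = 4
ES_Database migration = max(EF_Backend dev=13, EF_Frontend dev=4) = 13; EF_Database migration = 13+14 = 27
ES_Unit tests = 13; EF_Unit tests = 13+7 = 20
ES_Integration tests = max(EF_Frontend dev=4, EF_Database migration=27) = 27; EF_Integration tests = 27+5 = 32
ES_Code review = max(EF_Backend dev=13, EF_Frontend dev=4) = 13; EF_Code review = 13+13 = 26
ES_Security audit = 26; EF_Security audit = 26+3 = 29
ES_Staging deploy = 27; EF_Staging deploy = 27+12 = 39
ES_Load testing = max(EF_Unit tests=20, EF_Integration tests=32, EF_Code review=26, EF_Security audit=29, EF_Staging deploy=39) = 39; EF_Load testing = 39+7 = 46
Expected project duration μ = 46 hours. Critical path: Backend dev → Database migration → Staging deploy → Load testing.

46 hours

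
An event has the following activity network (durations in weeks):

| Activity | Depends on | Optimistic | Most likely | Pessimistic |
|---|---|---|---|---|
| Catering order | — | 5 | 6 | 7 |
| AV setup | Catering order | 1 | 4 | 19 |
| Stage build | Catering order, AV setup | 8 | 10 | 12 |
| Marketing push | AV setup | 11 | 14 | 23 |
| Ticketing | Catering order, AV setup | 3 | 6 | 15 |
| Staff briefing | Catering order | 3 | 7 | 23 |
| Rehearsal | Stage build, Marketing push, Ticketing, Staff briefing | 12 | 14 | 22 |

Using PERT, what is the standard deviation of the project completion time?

3.99 weeks

te_Catering order = (5 + 4·6 + 7)/6 = 36/6 = 6; σ²_Catering order = ((7−5)/6)² = 0.111
te_AV setup = (1 + 4·4 + 19)/6 = 36/6 = 6; σ²_AV setup = ((19−1)/6)² = 9.000
te_Stage build = (8 + 4·10 + 12)/6 = 60/6 = 10; σ²_Stage build = ((12−8)/6)² = 0.444
te_Marketing push = (11 + 4·14 + 23)/6 = 90/6 = 15; σ²_Marketing push = ((23−11)/6)² = 4.000
te_Ticketing = (3 + 4·6 + 15)/6 = 42/6 = 7; σ²_Ticketing = ((15−3)/6)² = 4.000
te_Staff briefing = (3 + 4·7 + 23)/6 = 54/6 = 9; σ²_Staff briefing = ((23−3)/6)² = 11.111
te_Rehearsal = (12 + 4·14 + 22)/6 = 90/6 = 15; σ²_Rehearsal = ((22−12)/6)² = 2.778

Forward pass:
ES_Catering order = 0; EF_Catering order = 6
ES_AV setup = 6; EF_AV setup = 6+6 = 12
ES_Stage build = max(EF_Catering order=6, EF_AV setup=12) = 12; EF_Stage build = 12+10 = 22
ES_Marketing push = 12; EF_Marketing push = 12+15 = 27
ES_Ticketing = max(EF_Catering order=6, EF_AV setup=12) = 12; EF_Ticketing = 12+7 = 19
ES_Staff briefing = 6; EF_Staff briefing = 6+9 = 15
ES_Rehearsal = max(EF_Stage build=22, EF_Marketing push=27, EF_Ticketing=19, EF_Staff briefing=15) = 27; EF_Rehearsal = 27+15 = 42
Expected project duration μ = 42 weeks. Critical path: Catering order → AV setup → Marketing push → Rehearsal.

Variance along critical path = 0.111 + 9.000 + 4.000 + 2.778 = 15.889
σ = √15.889 = 3.986 weeks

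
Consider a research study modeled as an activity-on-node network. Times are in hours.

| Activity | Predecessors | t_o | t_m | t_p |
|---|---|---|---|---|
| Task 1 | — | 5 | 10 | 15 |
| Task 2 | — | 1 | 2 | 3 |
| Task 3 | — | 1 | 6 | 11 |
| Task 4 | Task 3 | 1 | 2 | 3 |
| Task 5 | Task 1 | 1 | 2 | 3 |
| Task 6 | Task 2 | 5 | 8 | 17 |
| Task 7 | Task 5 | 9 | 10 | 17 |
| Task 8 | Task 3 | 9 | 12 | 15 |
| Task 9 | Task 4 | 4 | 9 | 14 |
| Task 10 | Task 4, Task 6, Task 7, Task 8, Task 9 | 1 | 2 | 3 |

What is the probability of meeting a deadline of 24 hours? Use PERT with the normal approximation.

0.324

te_Task 1 = (5 + 4·10 + 15)/6 = 60/6 = 10; σ²_Task 1 = ((15−5)/6)² = 2.778
te_Task 2 = (1 + 4·2 + 3)/6 = 12/6 = 2; σ²_Task 2 = ((3−1)/6)² = 0.111
te_Task 3 = (1 + 4·6 + 11)/6 = 36/6 = 6; σ²_Task 3 = ((11−1)/6)² = 2.778
te_Task 4 = (1 + 4·2 + 3)/6 = 12/6 = 2; σ²_Task 4 = ((3−1)/6)² = 0.111
te_Task 5 = (1 + 4·2 + 3)/6 = 12/6 = 2; σ²_Task 5 = ((3−1)/6)² = 0.111
te_Task 6 = (5 + 4·8 + 17)/6 = 54/6 = 9; σ²_Task 6 = ((17−5)/6)² = 4.000
te_Task 7 = (9 + 4·10 + 17)/6 = 66/6 = 11; σ²_Task 7 = ((17−9)/6)² = 1.778
te_Task 8 = (9 + 4·12 + 15)/6 = 72/6 = 12; σ²_Task 8 = ((15−9)/6)² = 1.000
te_Task 9 = (4 + 4·9 + 14)/6 = 54/6 = 9; σ²_Task 9 = ((14−4)/6)² = 2.778
te_Task 10 = (1 + 4·2 + 3)/6 = 12/6 = 2; σ²_Task 10 = ((3−1)/6)² = 0.111

Forward pass:
ES_Task 1 = 0; EF_Task 1 = 10
ES_Task 2 = 0; EF_Task 2 = 2
ES_Task 3 = 0; EF_Task 3 = 6
ES_Task 4 = 6; EF_Task 4 = 6+2 = 8
ES_Task 5 = 10; EF_Task 5 = 10+2 = 12
ES_Task 6 = 2; EF_Task 6 = 2+9 = 11
ES_Task 7 = 12; EF_Task 7 = 12+11 = 23
ES_Task 8 = 6; EF_Task 8 = 6+12 = 18
ES_Task 9 = 8; EF_Task 9 = 8+9 = 17
ES_Task 10 = max(EF_Task 4=8, EF_Task 6=11, EF_Task 7=23, EF_Task 8=18, EF_Task 9=17) = 23; EF_Task 10 = 23+2 = 25
Expected project duration μ = 25 hours. Critical path: Task 1 → Task 5 → Task 7 → Task 10.

Variance along critical path = 2.778 + 0.111 + 1.778 + 0.111 = 4.778; σ = √4.778 = 2.186 hours.
Z = (24 − 25) / 2.186 = -0.457
P(T ≤ 24) = Φ(-0.457) ≈ 0.324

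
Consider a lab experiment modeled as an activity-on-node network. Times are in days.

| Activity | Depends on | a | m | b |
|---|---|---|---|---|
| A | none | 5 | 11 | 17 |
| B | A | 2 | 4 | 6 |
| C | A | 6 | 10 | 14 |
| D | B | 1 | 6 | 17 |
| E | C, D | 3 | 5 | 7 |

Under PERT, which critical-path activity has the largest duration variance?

te_A = (5 + 4·11 + 17)/6 = 66/6 = 11; σ²_A = ((17−5)/6)² = 4.000
te_B = (2 + 4·4 + 6)/6 = 24/6 = 4; σ²_B = ((6−2)/6)² = 0.444
te_C = (6 + 4·10 + 14)/6 = 60/6 = 10; σ²_C = ((14−6)/6)² = 1.778
te_D = (1 + 4·6 + 17)/6 = 42/6 = 7; σ²_D = ((17−1)/6)² = 7.111
te_E = (3 + 4·5 + 7)/6 = 30/6 = 5; σ²_E = ((7−3)/6)² = 0.444

Forward pass:
ES_A = 0; EF_A = 11
ES_B = 11; EF_B = 11+4 = 15
ES_C = 11; EF_C = 11+10 = 21
ES_D = 15; EF_D = 15+7 = 22
ES_E = max(EF_C=21, EF_D=22) = 22; EF_E = 22+5 = 27
Expected project duration μ = 27 days. Critical path: A → B → D → E.

Variances on critical path: σ²_A=4.000, σ²_B=0.444, σ²_D=7.111, σ²_E=0.444.
Largest is σ²_D = 7.111.

D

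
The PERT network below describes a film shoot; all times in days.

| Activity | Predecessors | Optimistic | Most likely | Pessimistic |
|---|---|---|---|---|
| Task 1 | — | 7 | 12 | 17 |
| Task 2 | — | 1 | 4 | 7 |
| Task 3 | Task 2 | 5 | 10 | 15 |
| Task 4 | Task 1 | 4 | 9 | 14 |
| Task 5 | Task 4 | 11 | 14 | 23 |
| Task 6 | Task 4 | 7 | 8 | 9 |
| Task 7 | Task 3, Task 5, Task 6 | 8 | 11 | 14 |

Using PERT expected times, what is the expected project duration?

47 days

te_Task 1 = (7 + 4·12 + 17)/6 = 72/6 = 12
te_Task 2 = (1 + 4·4 + 7)/6 = 24/6 = 4
te_Task 3 = (5 + 4·10 + 15)/6 = 60/6 = 10
te_Task 4 = (4 + 4·9 + 14)/6 = 54/6 = 9
te_Task 5 = (11 + 4·14 + 23)/6 = 90/6 = 15
te_Task 6 = (7 + 4·8 + 9)/6 = 48/6 = 8
te_Task 7 = (8 + 4·11 + 14)/6 = 66/6 = 11

Forward pass:
ES_Task 1 = 0; EF_Task 1 = 12
ES_Task 2 = 0; EF_Task 2 = 4
ES_Task 3 = 4; EF_Task 3 = 4+10 = 14
ES_Task 4 = 12; EF_Task 4 = 12+9 = 21
ES_Task 5 = 21; EF_Task 5 = 21+15 = 36
ES_Task 6 = 21; EF_Task 6 = 21+8 = 29
ES_Task 7 = max(EF_Task 3=14, EF_Task 5=36, EF_Task 6=29) = 36; EF_Task 7 = 36+11 = 47
Expected project duration μ = 47 days. Critical path: Task 1 → Task 4 → Task 5 → Task 7.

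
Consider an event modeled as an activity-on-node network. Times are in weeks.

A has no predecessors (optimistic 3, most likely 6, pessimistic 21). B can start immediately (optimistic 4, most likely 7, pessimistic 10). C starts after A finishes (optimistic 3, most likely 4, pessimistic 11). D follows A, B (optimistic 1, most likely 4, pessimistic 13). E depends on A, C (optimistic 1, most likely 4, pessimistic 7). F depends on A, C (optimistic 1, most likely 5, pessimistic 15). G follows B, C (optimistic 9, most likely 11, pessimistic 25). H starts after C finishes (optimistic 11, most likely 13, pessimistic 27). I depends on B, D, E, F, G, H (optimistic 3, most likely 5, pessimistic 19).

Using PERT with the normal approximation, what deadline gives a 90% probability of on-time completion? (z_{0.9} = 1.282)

te_A = (3 + 4·6 + 21)/6 = 48/6 = 8; σ²_A = ((21−3)/6)² = 9.000
te_B = (4 + 4·7 + 10)/6 = 42/6 = 7; σ²_B = ((10−4)/6)² = 1.000
te_C = (3 + 4·4 + 11)/6 = 30/6 = 5; σ²_C = ((11−3)/6)² = 1.778
te_D = (1 + 4·4 + 13)/6 = 30/6 = 5; σ²_D = ((13−1)/6)² = 4.000
te_E = (1 + 4·4 + 7)/6 = 24/6 = 4; σ²_E = ((7−1)/6)² = 1.000
te_F = (1 + 4·5 + 15)/6 = 36/6 = 6; σ²_F = ((15−1)/6)² = 5.444
te_G = (9 + 4·11 + 25)/6 = 78/6 = 13; σ²_G = ((25−9)/6)² = 7.111
te_H = (11 + 4·13 + 27)/6 = 90/6 = 15; σ²_H = ((27−11)/6)² = 7.111
te_I = (3 + 4·5 + 19)/6 = 42/6 = 7; σ²_I = ((19−3)/6)² = 7.111

Forward pass:
ES_A = 0; EF_A = 8
ES_B = 0; EF_B = 7
ES_C = 8; EF_C = 8+5 = 13
ES_D = max(EF_A=8, EF_B=7) = 8; EF_D = 8+5 = 13
ES_E = max(EF_A=8, EF_C=13) = 13; EF_E = 13+4 = 17
ES_F = max(EF_A=8, EF_C=13) = 13; EF_F = 13+6 = 19
ES_G = max(EF_B=7, EF_C=13) = 13; EF_G = 13+13 = 26
ES_H = 13; EF_H = 13+15 = 28
ES_I = max(EF_B=7, EF_D=13, EF_E=17, EF_F=19, EF_G=26, EF_H=28) = 28; EF_I = 28+7 = 35
Expected project duration μ = 35 weeks. Critical path: A → C → H → I.

Variance along critical path = 9.000 + 1.778 + 7.111 + 7.111 = 25.000; σ = 5.000 weeks.
D = μ + z·σ = 35 + 1.282·5.000 = 41.4 weeks

41.4 weeks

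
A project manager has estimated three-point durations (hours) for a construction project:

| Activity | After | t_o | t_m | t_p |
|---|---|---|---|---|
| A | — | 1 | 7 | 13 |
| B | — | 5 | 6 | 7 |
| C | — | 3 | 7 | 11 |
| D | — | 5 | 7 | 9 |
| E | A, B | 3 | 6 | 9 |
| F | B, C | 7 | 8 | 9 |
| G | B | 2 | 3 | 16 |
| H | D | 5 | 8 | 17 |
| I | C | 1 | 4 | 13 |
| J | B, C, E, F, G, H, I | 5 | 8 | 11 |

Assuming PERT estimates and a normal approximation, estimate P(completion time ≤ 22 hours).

te_A = (1 + 4·7 + 13)/6 = 42/6 = 7; σ²_A = ((13−1)/6)² = 4.000
te_B = (5 + 4·6 + 7)/6 = 36/6 = 6; σ²_B = ((7−5)/6)² = 0.111
te_C = (3 + 4·7 + 11)/6 = 42/6 = 7; σ²_C = ((11−3)/6)² = 1.778
te_D = (5 + 4·7 + 9)/6 = 42/6 = 7; σ²_D = ((9−5)/6)² = 0.444
te_E = (3 + 4·6 + 9)/6 = 36/6 = 6; σ²_E = ((9−3)/6)² = 1.000
te_F = (7 + 4·8 + 9)/6 = 48/6 = 8; σ²_F = ((9−7)/6)² = 0.111
te_G = (2 + 4·3 + 16)/6 = 30/6 = 5; σ²_G = ((16−2)/6)² = 5.444
te_H = (5 + 4·8 + 17)/6 = 54/6 = 9; σ²_H = ((17−5)/6)² = 4.000
te_I = (1 + 4·4 + 13)/6 = 30/6 = 5; σ²_I = ((13−1)/6)² = 4.000
te_J = (5 + 4·8 + 11)/6 = 48/6 = 8; σ²_J = ((11−5)/6)² = 1.000

Forward pass:
ES_A = 0; EF_A = 7
ES_B = 0; EF_B = 6
ES_C = 0; EF_C = 7
ES_D = 0; EF_D = 7
ES_E = max(EF_A=7, EF_B=6) = 7; EF_E = 7+6 = 13
ES_F = max(EF_B=6, EF_C=7) = 7; EF_F = 7+8 = 15
ES_G = 6; EF_G = 6+5 = 11
ES_H = 7; EF_H = 7+9 = 16
ES_I = 7; EF_I = 7+5 = 12
ES_J = max(EF_B=6, EF_C=7, EF_E=13, EF_F=15, EF_G=11, EF_H=16, EF_I=12) = 16; EF_J = 16+8 = 24
Expected project duration μ = 24 hours. Critical path: D → H → J.

Variance along critical path = 0.444 + 4.000 + 1.000 = 5.444; σ = √5.444 = 2.333 hours.
Z = (22 − 24) / 2.333 = -0.857
P(T ≤ 22) = Φ(-0.857) ≈ 0.196

0.196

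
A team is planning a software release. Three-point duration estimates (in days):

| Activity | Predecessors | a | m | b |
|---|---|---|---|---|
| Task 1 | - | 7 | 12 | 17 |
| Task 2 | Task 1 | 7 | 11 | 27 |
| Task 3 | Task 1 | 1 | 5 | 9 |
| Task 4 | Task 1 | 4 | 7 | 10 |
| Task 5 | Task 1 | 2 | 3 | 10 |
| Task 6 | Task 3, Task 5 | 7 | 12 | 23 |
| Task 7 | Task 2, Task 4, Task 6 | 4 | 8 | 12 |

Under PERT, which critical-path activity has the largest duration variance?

Task 6

te_Task 1 = (7 + 4·12 + 17)/6 = 72/6 = 12; σ²_Task 1 = ((17−7)/6)² = 2.778
te_Task 2 = (7 + 4·11 + 27)/6 = 78/6 = 13; σ²_Task 2 = ((27−7)/6)² = 11.111
te_Task 3 = (1 + 4·5 + 9)/6 = 30/6 = 5; σ²_Task 3 = ((9−1)/6)² = 1.778
te_Task 4 = (4 + 4·7 + 10)/6 = 42/6 = 7; σ²_Task 4 = ((10−4)/6)² = 1.000
te_Task 5 = (2 + 4·3 + 10)/6 = 24/6 = 4; σ²_Task 5 = ((10−2)/6)² = 1.778
te_Task 6 = (7 + 4·12 + 23)/6 = 78/6 = 13; σ²_Task 6 = ((23−7)/6)² = 7.111
te_Task 7 = (4 + 4·8 + 12)/6 = 48/6 = 8; σ²_Task 7 = ((12−4)/6)² = 1.778

Forward pass:
ES_Task 1 = 0; EF_Task 1 = 12
ES_Task 2 = 12; EF_Task 2 = 12+13 = 25
ES_Task 3 = 12; EF_Task 3 = 12+5 = 17
ES_Task 4 = 12; EF_Task 4 = 12+7 = 19
ES_Task 5 = 12; EF_Task 5 = 12+4 = 16
ES_Task 6 = max(EF_Task 3=17, EF_Task 5=16) = 17; EF_Task 6 = 17+13 = 30
ES_Task 7 = max(EF_Task 2=25, EF_Task 4=19, EF_Task 6=30) = 30; EF_Task 7 = 30+8 = 38
Expected project duration μ = 38 days. Critical path: Task 1 → Task 3 → Task 6 → Task 7.

Variances on critical path: σ²_Task 1=2.778, σ²_Task 3=1.778, σ²_Task 6=7.111, σ²_Task 7=1.778.
Largest is σ²_Task 6 = 7.111.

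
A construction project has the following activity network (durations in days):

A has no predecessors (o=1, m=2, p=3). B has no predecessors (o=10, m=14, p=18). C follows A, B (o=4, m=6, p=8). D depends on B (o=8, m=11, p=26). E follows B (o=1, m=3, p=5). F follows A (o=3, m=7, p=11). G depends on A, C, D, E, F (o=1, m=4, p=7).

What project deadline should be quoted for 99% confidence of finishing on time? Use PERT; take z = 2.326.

39.0 days

te_A = (1 + 4·2 + 3)/6 = 12/6 = 2; σ²_A = ((3−1)/6)² = 0.111
te_B = (10 + 4·14 + 18)/6 = 84/6 = 14; σ²_B = ((18−10)/6)² = 1.778
te_C = (4 + 4·6 + 8)/6 = 36/6 = 6; σ²_C = ((8−4)/6)² = 0.444
te_D = (8 + 4·11 + 26)/6 = 78/6 = 13; σ²_D = ((26−8)/6)² = 9.000
te_E = (1 + 4·3 + 5)/6 = 18/6 = 3; σ²_E = ((5−1)/6)² = 0.444
te_F = (3 + 4·7 + 11)/6 = 42/6 = 7; σ²_F = ((11−3)/6)² = 1.778
te_G = (1 + 4·4 + 7)/6 = 24/6 = 4; σ²_G = ((7−1)/6)² = 1.000

Forward pass:
ES_A = 0; EF_A = 2
ES_B = 0; EF_B = 14
ES_C = max(EF_A=2, EF_B=14) = 14; EF_C = 14+6 = 20
ES_D = 14; EF_D = 14+13 = 27
ES_E = 14; EF_E = 14+3 = 17
ES_F = 2; EF_F = 2+7 = 9
ES_G = max(EF_A=2, EF_C=20, EF_D=27, EF_E=17, EF_F=9) = 27; EF_G = 27+4 = 31
Expected project duration μ = 31 days. Critical path: B → D → G.

Variance along critical path = 1.778 + 9.000 + 1.000 = 11.778; σ = 3.432 days.
D = μ + z·σ = 31 + 2.326·3.432 = 39.0 days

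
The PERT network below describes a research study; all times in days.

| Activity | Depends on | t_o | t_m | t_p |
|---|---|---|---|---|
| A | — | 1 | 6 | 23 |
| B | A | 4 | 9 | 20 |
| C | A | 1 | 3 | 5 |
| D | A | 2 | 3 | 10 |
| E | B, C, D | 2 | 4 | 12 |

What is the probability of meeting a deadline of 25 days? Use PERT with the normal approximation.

te_A = (1 + 4·6 + 23)/6 = 48/6 = 8; σ²_A = ((23−1)/6)² = 13.444
te_B = (4 + 4·9 + 20)/6 = 60/6 = 10; σ²_B = ((20−4)/6)² = 7.111
te_C = (1 + 4·3 + 5)/6 = 18/6 = 3; σ²_C = ((5−1)/6)² = 0.444
te_D = (2 + 4·3 + 10)/6 = 24/6 = 4; σ²_D = ((10−2)/6)² = 1.778
te_E = (2 + 4·4 + 12)/6 = 30/6 = 5; σ²_E = ((12−2)/6)² = 2.778

Forward pass:
ES_A = 0; EF_A = 8
ES_B = 8; EF_B = 8+10 = 18
ES_C = 8; EF_C = 8+3 = 11
ES_D = 8; EF_D = 8+4 = 12
ES_E = max(EF_B=18, EF_C=11, EF_D=12) = 18; EF_E = 18+5 = 23
Expected project duration μ = 23 days. Critical path: A → B → E.

Variance along critical path = 13.444 + 7.111 + 2.778 = 23.333; σ = √23.333 = 4.830 days.
Z = (25 − 23) / 4.830 = 0.414
P(T ≤ 25) = Φ(0.414) ≈ 0.661

0.661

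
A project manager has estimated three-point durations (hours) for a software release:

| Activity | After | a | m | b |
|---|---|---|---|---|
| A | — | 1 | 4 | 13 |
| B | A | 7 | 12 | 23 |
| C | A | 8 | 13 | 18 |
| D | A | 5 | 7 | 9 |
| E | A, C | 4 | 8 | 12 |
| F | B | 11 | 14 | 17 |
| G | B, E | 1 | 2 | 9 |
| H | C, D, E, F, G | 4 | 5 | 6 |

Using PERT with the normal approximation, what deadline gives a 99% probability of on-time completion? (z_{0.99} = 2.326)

te_A = (1 + 4·4 + 13)/6 = 30/6 = 5; σ²_A = ((13−1)/6)² = 4.000
te_B = (7 + 4·12 + 23)/6 = 78/6 = 13; σ²_B = ((23−7)/6)² = 7.111
te_C = (8 + 4·13 + 18)/6 = 78/6 = 13; σ²_C = ((18−8)/6)² = 2.778
te_D = (5 + 4·7 + 9)/6 = 42/6 = 7; σ²_D = ((9−5)/6)² = 0.444
te_E = (4 + 4·8 + 12)/6 = 48/6 = 8; σ²_E = ((12−4)/6)² = 1.778
te_F = (11 + 4·14 + 17)/6 = 84/6 = 14; σ²_F = ((17−11)/6)² = 1.000
te_G = (1 + 4·2 + 9)/6 = 18/6 = 3; σ²_G = ((9−1)/6)² = 1.778
te_H = (4 + 4·5 + 6)/6 = 30/6 = 5; σ²_H = ((6−4)/6)² = 0.111

Forward pass:
ES_A = 0; EF_A = 5
ES_B = 5; EF_B = 5+13 = 18
ES_C = 5; EF_C = 5+13 = 18
ES_D = 5; EF_D = 5+7 = 12
ES_E = max(EF_A=5, EF_C=18) = 18; EF_E = 18+8 = 26
ES_F = 18; EF_F = 18+14 = 32
ES_G = max(EF_B=18, EF_E=26) = 26; EF_G = 26+3 = 29
ES_H = max(EF_C=18, EF_D=12, EF_E=26, EF_F=32, EF_G=29) = 32; EF_H = 32+5 = 37
Expected project duration μ = 37 hours. Critical path: A → B → F → H.

Variance along critical path = 4.000 + 7.111 + 1.000 + 0.111 = 12.222; σ = 3.496 hours.
D = μ + z·σ = 37 + 2.326·3.496 = 45.1 hours

45.1 hours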